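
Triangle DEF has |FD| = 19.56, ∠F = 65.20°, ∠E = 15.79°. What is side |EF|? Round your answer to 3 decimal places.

The third angle is ∠D = 180° − ∠E − ∠F = 99.01°.
Law of sines: |EF| = |FD|·sin D/sin E ≈ 70.995.

70.995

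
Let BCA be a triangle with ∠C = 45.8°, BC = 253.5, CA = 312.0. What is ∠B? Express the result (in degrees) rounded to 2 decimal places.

By the law of cosines, AB² = BC² + CA² − 2·BC·CA·cos C = 51326, so AB ≈ 226.55.
Law of cosines again: cos B = (AB² + BC² − CA²)/(2·AB·BC) ≈ 0.15884, so ∠B ≈ 80.86°.

∠B ≈ 80.86°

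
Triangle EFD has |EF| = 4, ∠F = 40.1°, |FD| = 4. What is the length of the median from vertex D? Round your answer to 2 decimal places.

m_D ≈ 2.79

By the law of cosines, |DE|² = |EF|² + |FD|² − 2·|EF|·|FD|·cos F = 7.5225, so |DE| ≈ 2.7427.
Median from D: ½√(2·|FD|² + 2·|DE|² − |EF|²) ≈ 2.7859.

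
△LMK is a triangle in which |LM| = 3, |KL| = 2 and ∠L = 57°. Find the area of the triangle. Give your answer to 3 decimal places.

area ≈ 2.516

Area = ½·|KL|·|LM|·sin L ≈ 2.516.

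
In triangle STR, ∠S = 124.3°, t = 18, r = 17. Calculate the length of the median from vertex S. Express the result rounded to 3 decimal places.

By the law of cosines, s² = t² + r² − 2·t·r·cos S = 957.88, so s ≈ 30.95.
Median from S: ½√(2·t² + 2·r² − s²) ≈ 8.1872.

m_S ≈ 8.187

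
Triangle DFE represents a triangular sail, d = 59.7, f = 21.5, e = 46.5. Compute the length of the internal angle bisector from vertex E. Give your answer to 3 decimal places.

By the law of cosines, cos E = (d² + f² − e²) / (2·d·f) ≈ 0.72615, so ∠E ≈ 43.44°.
The bisector from E has length 2·d·f·cos(∠E/2)/(d+f) ≈ 29.37.

29.370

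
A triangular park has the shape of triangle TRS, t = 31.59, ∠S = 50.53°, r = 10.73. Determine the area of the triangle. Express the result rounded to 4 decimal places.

Area = ½·t·r·sin S ≈ 130.83.

130.8316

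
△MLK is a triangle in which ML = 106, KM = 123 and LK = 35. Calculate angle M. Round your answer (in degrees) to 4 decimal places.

By the law of cosines, cos M = (KM² + ML² − LK²) / (2·KM·ML) ≈ 0.96410, so ∠M ≈ 15.40°.

∠M ≈ 15.3979°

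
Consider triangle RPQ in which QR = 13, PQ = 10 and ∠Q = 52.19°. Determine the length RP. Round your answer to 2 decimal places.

By the law of cosines, RP² = PQ² + QR² − 2·PQ·QR·cos Q = 109.61, so RP ≈ 10.469.

10.47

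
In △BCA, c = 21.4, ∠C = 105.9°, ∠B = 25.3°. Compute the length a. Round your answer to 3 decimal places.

The third angle is ∠A = 180° − ∠B − ∠C = 48.80°.
Law of sines: a = c·sin A/sin C ≈ 16.742.

16.742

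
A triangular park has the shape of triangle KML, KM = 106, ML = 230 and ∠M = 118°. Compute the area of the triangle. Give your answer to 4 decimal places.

Area = ½·KM·ML·sin M ≈ 10763.

10763.1312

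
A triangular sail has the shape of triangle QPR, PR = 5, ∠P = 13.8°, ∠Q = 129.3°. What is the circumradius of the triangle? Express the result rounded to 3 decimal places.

The third angle is ∠R = 180° − ∠Q − ∠P = 36.90°.
Law of sines: RQ = PR·sin P/sin Q ≈ 1.5412.
Law of sines: QP = PR·sin R/sin Q ≈ 3.8795.
Circumradius = PR/(2 sin Q) ≈ 3.2306.

3.231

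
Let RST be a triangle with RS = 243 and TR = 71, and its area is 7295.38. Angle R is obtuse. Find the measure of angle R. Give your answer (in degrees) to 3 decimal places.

From area = ½·TR·RS·sin R, we get sin R = 2·area/(TR·RS) ≈ 0.84569.
Taking the obtuse solution, ∠R ≈ 122.25°.

∠R ≈ 122.254°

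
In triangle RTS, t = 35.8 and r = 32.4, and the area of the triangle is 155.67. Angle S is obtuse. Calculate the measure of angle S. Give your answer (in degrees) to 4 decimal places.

From area = ½·r·t·sin S, we get sin S = 2·area/(r·t) ≈ 0.26842.
Taking the obtuse solution, ∠S ≈ 164.43°.

∠S ≈ 164.4300°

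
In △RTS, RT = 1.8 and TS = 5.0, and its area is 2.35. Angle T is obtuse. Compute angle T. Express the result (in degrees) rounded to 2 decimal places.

From area = ½·RT·TS·sin T, we get sin T = 2·area/(RT·TS) ≈ 0.52222.
Taking the obtuse solution, ∠T ≈ 148.52°.

148.52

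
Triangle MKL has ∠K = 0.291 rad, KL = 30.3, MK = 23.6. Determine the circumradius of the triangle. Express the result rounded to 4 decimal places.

17.8589

By the law of cosines, LM² = MK² + KL² − 2·MK·KL·cos K = 105.02, so LM ≈ 10.248.
Area = ½·MK·KL·sin K ≈ 102.58.
Circumradius = LM/(2 sin K) ≈ 17.859.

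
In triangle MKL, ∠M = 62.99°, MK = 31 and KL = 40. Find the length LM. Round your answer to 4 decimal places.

Law of sines: sin L = MK·sin M/KL ≈ 0.69047.
Since KL ≥ MK, only the acute value applies: ∠L ≈ 43.67°.
Then ∠K = 180° − ∠M − ∠L ≈ 73.34°.
Law of sines gives LM = KL·sin K/sin M ≈ 43.013.

43.0130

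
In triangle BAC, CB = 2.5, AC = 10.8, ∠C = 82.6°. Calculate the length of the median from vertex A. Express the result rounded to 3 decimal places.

By the law of cosines, BA² = AC² + CB² − 2·AC·CB·cos C = 115.94, so BA ≈ 10.767.
Median from A: ½√(2·BA² + 2·AC² − CB²) ≈ 10.711.

m_A ≈ 10.711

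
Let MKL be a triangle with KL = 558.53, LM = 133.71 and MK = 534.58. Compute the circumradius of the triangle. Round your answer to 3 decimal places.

By the law of cosines, cos M = (LM² + MK² − KL²) / (2·LM·MK) ≈ -0.05807, so ∠M ≈ 93.33°.
Circumradius = KL/(2 sin M) ≈ 279.74.

279.737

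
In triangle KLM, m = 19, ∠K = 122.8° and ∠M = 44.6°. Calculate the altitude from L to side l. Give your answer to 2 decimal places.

15.97

The third angle is ∠L = 180° − ∠M − ∠K = 12.60°.
Law of sines: k = m·sin K/sin M ≈ 22.745.
Law of sines: l = m·sin L/sin M ≈ 5.9029.
Area = ½·m·k·sin L ≈ 47.137.
The altitude from L has length 2·area/l ≈ 15.971.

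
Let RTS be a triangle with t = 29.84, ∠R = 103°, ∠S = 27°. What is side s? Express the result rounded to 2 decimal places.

17.68

The third angle is ∠T = 180° − ∠S − ∠R = 50.00°.
Law of sines: s = t·sin S/sin T ≈ 17.684.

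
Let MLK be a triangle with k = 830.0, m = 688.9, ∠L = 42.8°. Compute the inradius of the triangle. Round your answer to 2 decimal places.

186.02

By the law of cosines, l² = k² + m² − 2·k·m·cos L = 3.2441e+05, so l ≈ 569.57.
Area = ½·k·m·sin L ≈ 1.9425e+05.
Semiperimeter s = (688.9+569.57+830)/2 = 1044.2.
Inradius = area/s = 1.9425e+05/1044.2 ≈ 186.02.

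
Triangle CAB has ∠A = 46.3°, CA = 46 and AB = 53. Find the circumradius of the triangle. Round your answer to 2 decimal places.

27.28

By the law of cosines, BC² = CA² + AB² − 2·CA·AB·cos A = 1556.3, so BC ≈ 39.449.
Area = ½·CA·AB·sin A ≈ 881.3.
Circumradius = BC/(2 sin A) ≈ 27.283.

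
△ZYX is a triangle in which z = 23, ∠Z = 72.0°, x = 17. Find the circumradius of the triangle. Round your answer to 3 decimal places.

Law of sines: sin X = x·sin Z/z ≈ 0.70295.
Since z ≥ x, only the acute value applies: ∠X ≈ 44.66°.
Then ∠Y = 180° − ∠Z − ∠X ≈ 63.34°.
Law of sines gives y = z·sin Y/sin Z ≈ 21.612.
Circumradius = z/(2 sin Z) ≈ 12.092.

R ≈ 12.092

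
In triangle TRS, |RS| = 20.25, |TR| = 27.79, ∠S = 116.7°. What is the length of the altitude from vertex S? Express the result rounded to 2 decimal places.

Law of sines: sin T = |RS|·sin S/|TR| ≈ 0.65098.
Since |TR| ≥ |RS|, only the acute value applies: ∠T ≈ 40.62°.
Then ∠R = 180° − ∠S − ∠T ≈ 22.68°.
Law of sines gives |ST| = |TR|·sin R/sin S ≈ 11.997.
Area = ½·|TR|·|RS|·sin R ≈ 108.51.
The altitude from S has length 2·area/|TR| ≈ 7.8095.

h_S ≈ 7.81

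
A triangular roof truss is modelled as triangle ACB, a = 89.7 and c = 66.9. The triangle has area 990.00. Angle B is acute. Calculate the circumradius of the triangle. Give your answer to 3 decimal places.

From area = ½·a·c·sin B, we get sin B = 2·area/(a·c) ≈ 0.32995.
Taking the acute solution, ∠B ≈ 0.336 rad.
Law of cosines then gives b ≈ 34.525.
Circumradius = b/(2 sin B) ≈ 52.318.

R ≈ 52.318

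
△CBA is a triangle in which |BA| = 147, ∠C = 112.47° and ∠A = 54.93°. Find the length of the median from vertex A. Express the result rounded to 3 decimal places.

m_A ≈ 84.669

The third angle is ∠B = 180° − ∠A − ∠C = 12.60°.
Law of sines: |AC| = |BA|·sin B/sin C ≈ 34.702.
Law of sines: |CB| = |BA|·sin A/sin C ≈ 130.2.
Median from A: ½√(2·|BA|² + 2·|AC|² − |CB|²) ≈ 84.669.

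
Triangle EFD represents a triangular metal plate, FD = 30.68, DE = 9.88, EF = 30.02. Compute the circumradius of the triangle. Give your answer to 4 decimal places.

By the law of cosines, cos E = (DE² + EF² − FD²) / (2·DE·EF) ≈ 0.09702, so ∠E ≈ 84.43°.
Circumradius = FD/(2 sin E) ≈ 15.413.

15.4127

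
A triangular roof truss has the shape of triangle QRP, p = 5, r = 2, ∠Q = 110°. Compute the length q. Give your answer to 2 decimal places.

By the law of cosines, q² = r² + p² − 2·r·p·cos Q = 35.84, so q ≈ 5.9867.

5.99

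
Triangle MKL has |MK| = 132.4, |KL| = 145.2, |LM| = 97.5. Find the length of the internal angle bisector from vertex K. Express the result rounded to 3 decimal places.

t_K ≈ 129.819

By the law of cosines, cos K = (|MK|² + |KL|² − |LM|²) / (2·|MK|·|KL|) ≈ 0.75702, so ∠K ≈ 40.80°.
The bisector from K has length 2·|MK|·|KL|·cos(∠K/2)/(|MK|+|KL|) ≈ 129.82.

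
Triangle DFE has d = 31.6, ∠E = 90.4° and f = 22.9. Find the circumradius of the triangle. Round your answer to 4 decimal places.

By the law of cosines, e² = d² + f² − 2·d·f·cos E = 1533.1, so e ≈ 39.154.
Area = ½·d·f·sin E ≈ 361.81.
Circumradius = e/(2 sin E) ≈ 19.578.

R ≈ 19.5777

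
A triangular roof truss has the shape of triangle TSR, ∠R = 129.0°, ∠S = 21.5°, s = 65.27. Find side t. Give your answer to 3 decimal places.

87.695

The third angle is ∠T = 180° − ∠S − ∠R = 29.50°.
Law of sines: t = s·sin T/sin S ≈ 87.695.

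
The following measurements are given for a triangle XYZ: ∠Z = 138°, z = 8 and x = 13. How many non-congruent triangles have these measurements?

0

x·sin Z = 13·sin(138°) ≈ 8.699.
Since ∠Z is not acute, a triangle exists only if z > x; here z ≤ x, so there is no triangle.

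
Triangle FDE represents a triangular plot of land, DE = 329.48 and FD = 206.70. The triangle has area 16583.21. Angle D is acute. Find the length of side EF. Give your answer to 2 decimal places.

From area = ½·FD·DE·sin D, we get sin D = 2·area/(FD·DE) ≈ 0.48700.
Taking the acute solution, ∠D ≈ 29.14°.
Law of cosines then gives EF ≈ 179.77.

179.77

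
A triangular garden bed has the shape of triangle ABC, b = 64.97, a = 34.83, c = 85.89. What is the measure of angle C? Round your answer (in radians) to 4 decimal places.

∠C ≈ 2.0145 rad

By the law of cosines, cos C = (a² + b² − c²) / (2·a·b) ≈ -0.42928, so ∠C ≈ 2.014 rad.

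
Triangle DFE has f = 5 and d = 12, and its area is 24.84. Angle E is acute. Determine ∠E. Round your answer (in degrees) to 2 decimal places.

∠E ≈ 55.89°

From area = ½·d·f·sin E, we get sin E = 2·area/(d·f) ≈ 0.82800.
Taking the acute solution, ∠E ≈ 55.89°.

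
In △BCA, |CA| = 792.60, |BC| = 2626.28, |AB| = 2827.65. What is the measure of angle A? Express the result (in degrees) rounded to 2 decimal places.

∠A ≈ 67.35°

By the law of cosines, cos A = (|CA|² + |AB|² − |BC|²) / (2·|CA|·|AB|) ≈ 0.38517, so ∠A ≈ 67.35°.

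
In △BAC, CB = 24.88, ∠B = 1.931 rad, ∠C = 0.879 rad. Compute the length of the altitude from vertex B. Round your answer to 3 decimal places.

The third angle is ∠A = π − ∠C − ∠B = 0.332 rad.
Law of sines: AC = CB·sin B/sin A ≈ 71.52.
Law of sines: BA = CB·sin C/sin A ≈ 58.855.
Area = ½·CB·AC·sin C ≈ 685.17.
The altitude from B has length 2·area/AC ≈ 19.16.

19.160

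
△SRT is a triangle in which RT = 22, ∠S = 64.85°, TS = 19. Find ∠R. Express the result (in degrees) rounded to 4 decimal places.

Law of sines: sin R = TS·sin S/RT ≈ 0.78176.
Since RT ≥ TS, only the acute value applies: ∠R ≈ 51.42°.
Then ∠T = 180° − ∠S − ∠R ≈ 63.73°.

51.4222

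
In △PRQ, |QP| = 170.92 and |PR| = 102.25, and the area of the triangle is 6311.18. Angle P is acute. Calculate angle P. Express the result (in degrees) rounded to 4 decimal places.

46.2401

From area = ½·|QP|·|PR|·sin P, we get sin P = 2·area/(|QP|·|PR|) ≈ 0.72224.
Taking the acute solution, ∠P ≈ 46.24°.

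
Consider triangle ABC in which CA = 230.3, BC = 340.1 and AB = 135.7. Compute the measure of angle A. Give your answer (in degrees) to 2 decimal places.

∠A ≈ 135.02°

By the law of cosines, cos A = (CA² + AB² − BC²) / (2·CA·AB) ≈ -0.70741, so ∠A ≈ 135.02°.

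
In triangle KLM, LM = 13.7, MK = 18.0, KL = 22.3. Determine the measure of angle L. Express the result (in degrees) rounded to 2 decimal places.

53.79

By the law of cosines, cos L = (KL² + LM² − MK²) / (2·KL·LM) ≈ 0.59078, so ∠L ≈ 53.79°.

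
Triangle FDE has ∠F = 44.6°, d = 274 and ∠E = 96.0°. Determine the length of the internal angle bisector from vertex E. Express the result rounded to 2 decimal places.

The third angle is ∠D = 180° − ∠E − ∠F = 39.40°.
Law of sines: f = d·sin F/sin D ≈ 303.1.
Law of sines: e = d·sin E/sin D ≈ 429.31.
The bisector from E has length 2·f·d·cos(∠E/2)/(f+d) ≈ 192.59.

192.59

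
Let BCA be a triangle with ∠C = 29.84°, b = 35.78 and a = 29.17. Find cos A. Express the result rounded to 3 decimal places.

0.585

By the law of cosines, c² = a² + b² − 2·a·b·cos C = 320.44, so c ≈ 17.901.
Law of cosines again: cos A = (b² + c² − a²)/(2·b·c) ≈ 0.58530, so ∠A ≈ 54.18°.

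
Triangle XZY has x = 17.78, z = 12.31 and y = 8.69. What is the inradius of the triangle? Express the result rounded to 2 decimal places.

Semiperimeter s = (17.78 + 12.31 + 8.69)/2 = 19.39.
Heron's formula: area = √(19.39·1.61·7.08·10.7) ≈ 48.631.
Inradius = area/s = 48.631/19.39 ≈ 2.508.

2.51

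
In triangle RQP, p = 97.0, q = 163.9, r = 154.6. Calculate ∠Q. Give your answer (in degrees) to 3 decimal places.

By the law of cosines, cos Q = (p² + r² − q²) / (2·p·r) ≈ 0.21495, so ∠Q ≈ 77.59°.

∠Q ≈ 77.587°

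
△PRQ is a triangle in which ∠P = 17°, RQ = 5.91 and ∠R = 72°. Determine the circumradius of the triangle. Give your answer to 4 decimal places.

10.1070

The third angle is ∠Q = 180° − ∠P − ∠R = 91.00°.
Law of sines: QP = RQ·sin R/sin P ≈ 19.225.
Law of sines: PR = RQ·sin Q/sin P ≈ 20.211.
Circumradius = RQ/(2 sin P) ≈ 10.107.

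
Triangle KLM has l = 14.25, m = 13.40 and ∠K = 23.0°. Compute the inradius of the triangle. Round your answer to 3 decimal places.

By the law of cosines, k² = l² + m² − 2·l·m·cos K = 31.082, so k ≈ 5.5751.
Area = ½·l·m·sin K ≈ 37.305.
Semiperimeter s = (5.5751+14.25+13.4)/2 = 16.613.
Inradius = area/s = 37.305/16.613 ≈ 2.2456.

r ≈ 2.246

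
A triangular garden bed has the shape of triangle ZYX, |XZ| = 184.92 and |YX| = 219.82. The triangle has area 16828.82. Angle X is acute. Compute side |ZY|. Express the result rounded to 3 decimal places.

192.173

From area = ½·|YX|·|XZ|·sin X, we get sin X = 2·area/(|YX|·|XZ|) ≈ 0.82800.
Taking the acute solution, ∠X ≈ 55.89°.
Law of cosines then gives |ZY| ≈ 192.17.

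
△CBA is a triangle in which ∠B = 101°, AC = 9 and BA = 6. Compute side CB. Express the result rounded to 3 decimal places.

Law of sines: sin C = BA·sin B/AC ≈ 0.65442.
Since AC ≥ BA, only the acute value applies: ∠C ≈ 40.88°.
Then ∠A = 180° − ∠B − ∠C ≈ 38.12°.
Law of sines gives CB = AC·sin A/sin B ≈ 5.6603.

5.660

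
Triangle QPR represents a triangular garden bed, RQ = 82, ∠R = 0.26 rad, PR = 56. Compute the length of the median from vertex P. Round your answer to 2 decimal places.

m_P ≈ 19.48

By the law of cosines, QP² = PR² + RQ² − 2·PR·RQ·cos R = 984.67, so QP ≈ 31.38.
Median from P: ½√(2·QP² + 2·PR² − RQ²) ≈ 19.477.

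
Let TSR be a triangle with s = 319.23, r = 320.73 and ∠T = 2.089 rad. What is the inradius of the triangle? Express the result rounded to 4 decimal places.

74.5354

By the law of cosines, t² = s² + r² − 2·s·r·cos T = 3.062e+05, so t ≈ 553.36.
Area = ½·s·r·sin T ≈ 44472.
Semiperimeter p = (553.36+319.23+320.73)/2 = 596.66.
Inradius = area/p = 44472/596.66 ≈ 74.535.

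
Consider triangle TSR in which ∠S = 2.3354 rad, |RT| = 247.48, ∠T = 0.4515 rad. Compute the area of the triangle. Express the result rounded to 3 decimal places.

The third angle is ∠R = π − ∠T − ∠S = 0.3547 rad.
Law of sines: |SR| = |RT|·sin T/sin S ≈ 149.63.
Law of sines: |TS| = |RT|·sin R/sin S ≈ 119.1.
Area = ½·|RT|·|SR|·sin R ≈ 6430.3.

area ≈ 6430.250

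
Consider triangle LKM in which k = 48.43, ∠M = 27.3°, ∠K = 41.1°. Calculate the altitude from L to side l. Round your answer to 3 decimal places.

The third angle is ∠L = 180° − ∠K − ∠M = 111.60°.
Law of sines: l = k·sin L/sin K ≈ 68.498.
Law of sines: m = k·sin M/sin K ≈ 33.79.
Area = ½·k·l·sin M ≈ 760.76.
The altitude from L has length 2·area/l ≈ 22.212.

22.212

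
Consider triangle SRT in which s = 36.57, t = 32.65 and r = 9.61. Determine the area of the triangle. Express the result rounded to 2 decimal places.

Semiperimeter p = (36.57 + 9.61 + 32.65)/2 = 39.415.
Heron's formula: area = √(39.415·2.845·29.805·6.765) ≈ 150.37.

150.37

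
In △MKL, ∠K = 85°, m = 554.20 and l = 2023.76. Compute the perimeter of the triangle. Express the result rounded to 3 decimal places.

4629.116

By the law of cosines, k² = l² + m² − 2·l·m·cos K = 4.2072e+06, so k ≈ 2051.2.
Semiperimeter s = (554.2+2051.2+2023.8)/2 = 2314.6.
Perimeter = 554.2 + 2051.2 + 2023.8 = 4629.1.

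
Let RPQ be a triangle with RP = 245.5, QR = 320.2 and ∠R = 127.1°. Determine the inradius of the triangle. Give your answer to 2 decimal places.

By the law of cosines, PQ² = QR² + RP² − 2·QR·RP·cos R = 2.5763e+05, so PQ ≈ 507.58.
Area = ½·QR·RP·sin R ≈ 31349.
Semiperimeter s = (507.58+320.2+245.5)/2 = 536.64.
Inradius = area/s = 31349/536.64 ≈ 58.417.

r ≈ 58.42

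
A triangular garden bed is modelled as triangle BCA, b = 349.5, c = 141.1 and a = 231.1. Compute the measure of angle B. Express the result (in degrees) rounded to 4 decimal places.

By the law of cosines, cos B = (c² + a² − b²) / (2·c·a) ≈ -0.74880, so ∠B ≈ 138.49°.

∠B ≈ 138.4862°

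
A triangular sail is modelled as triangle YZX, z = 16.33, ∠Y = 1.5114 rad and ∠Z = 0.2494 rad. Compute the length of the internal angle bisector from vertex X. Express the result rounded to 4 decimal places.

t_X ≈ 20.1888

The third angle is ∠X = π − ∠Y − ∠Z = 1.3808 rad.
Law of sines: y = z·sin Y/sin Z ≈ 66.044.
Law of sines: x = z·sin X/sin Z ≈ 64.97.
The bisector from X has length 2·y·z·cos(∠X/2)/(y+z) ≈ 20.189.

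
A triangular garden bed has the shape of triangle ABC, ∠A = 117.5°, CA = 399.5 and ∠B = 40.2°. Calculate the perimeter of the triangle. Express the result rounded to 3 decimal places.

perimeter ≈ 1183.368

The third angle is ∠C = 180° − ∠A − ∠B = 22.30°.
Law of sines: BC = CA·sin A/sin B ≈ 549.01.
Law of sines: AB = CA·sin C/sin B ≈ 234.86.
Semiperimeter s = (549.01+399.5+234.86)/2 = 591.68.
Perimeter = 549.01 + 399.5 + 234.86 = 1183.4.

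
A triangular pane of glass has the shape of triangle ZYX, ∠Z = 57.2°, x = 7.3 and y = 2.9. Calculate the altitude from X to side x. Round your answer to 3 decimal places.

By the law of cosines, z² = y² + x² − 2·y·x·cos Z = 38.764, so z ≈ 6.2261.
Area = ½·y·x·sin Z ≈ 8.8974.
The altitude from X has length 2·area/x ≈ 2.4376.

2.438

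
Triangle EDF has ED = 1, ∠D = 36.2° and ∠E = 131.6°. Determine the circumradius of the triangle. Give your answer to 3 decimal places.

2.366

The third angle is ∠F = 180° − ∠E − ∠D = 12.20°.
Law of sines: DF = ED·sin E/sin F ≈ 3.5386.
Law of sines: FE = ED·sin D/sin F ≈ 2.7948.
Circumradius = ED/(2 sin F) ≈ 2.366.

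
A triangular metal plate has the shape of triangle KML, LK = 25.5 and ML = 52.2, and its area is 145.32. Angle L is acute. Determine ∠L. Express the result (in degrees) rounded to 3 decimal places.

From area = ½·ML·LK·sin L, we get sin L = 2·area/(ML·LK) ≈ 0.21835.
Taking the acute solution, ∠L ≈ 12.61°.

12.612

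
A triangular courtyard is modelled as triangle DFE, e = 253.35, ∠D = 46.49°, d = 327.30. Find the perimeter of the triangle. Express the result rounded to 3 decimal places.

1025.934

Law of sines: sin E = e·sin D/d ≈ 0.56139.
Since d ≥ e, only the acute value applies: ∠E ≈ 34.15°.
Then ∠F = 180° − ∠D − ∠E ≈ 99.36°.
Law of sines gives f = d·sin F/sin D ≈ 445.28.
Semiperimeter s = (327.3+445.28+253.35)/2 = 512.97.
Perimeter = 327.3 + 445.28 + 253.35 = 1025.9.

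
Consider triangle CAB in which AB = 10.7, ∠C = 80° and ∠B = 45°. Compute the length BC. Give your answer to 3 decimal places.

8.900

The third angle is ∠A = 180° − ∠B − ∠C = 55.00°.
Law of sines: BC = AB·sin A/sin C ≈ 8.9001.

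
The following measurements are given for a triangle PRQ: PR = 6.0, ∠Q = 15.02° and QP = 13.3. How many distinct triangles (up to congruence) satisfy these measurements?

QP·sin Q = 13.3·sin(15.02°) ≈ 3.447.
Since QP sin Q < PR < QP (3.447 < 6.0 < 13.3), two triangles exist.

2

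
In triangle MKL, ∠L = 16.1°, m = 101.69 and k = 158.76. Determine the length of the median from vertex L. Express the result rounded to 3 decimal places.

129.004

By the law of cosines, l² = m² + k² − 2·m·k·cos L = 4523.4, so l ≈ 67.256.
Median from L: ½√(2·m² + 2·k² − l²) ≈ 129.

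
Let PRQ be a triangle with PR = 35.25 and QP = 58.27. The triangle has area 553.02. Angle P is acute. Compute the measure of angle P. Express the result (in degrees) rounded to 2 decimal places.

From area = ½·QP·PR·sin P, we get sin P = 2·area/(QP·PR) ≈ 0.53848.
Taking the acute solution, ∠P ≈ 32.58°.

∠P ≈ 32.58°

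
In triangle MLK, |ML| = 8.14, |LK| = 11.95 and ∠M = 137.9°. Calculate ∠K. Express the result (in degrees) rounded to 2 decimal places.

Law of sines: sin K = |ML|·sin M/|LK| ≈ 0.45668.
Since |LK| ≥ |ML|, only the acute value applies: ∠K ≈ 27.17°.
Then ∠L = 180° − ∠M − ∠K ≈ 14.93°.

∠K ≈ 27.17°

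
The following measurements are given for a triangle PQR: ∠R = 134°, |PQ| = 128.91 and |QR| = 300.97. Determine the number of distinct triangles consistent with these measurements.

|QR|·sin R = 300.97·sin(134°) ≈ 216.5.
Since ∠R is not acute, a triangle exists only if |PQ| > |QR|; here |PQ| ≤ |QR|, so there is no triangle.

0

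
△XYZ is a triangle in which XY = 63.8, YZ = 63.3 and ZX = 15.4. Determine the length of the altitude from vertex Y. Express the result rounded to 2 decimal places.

Semiperimeter s = (63.3 + 15.4 + 63.8)/2 = 71.25.
Heron's formula: area = √(71.25·7.95·55.85·7.45) ≈ 485.47.
The altitude from Y has length 2·area/ZX ≈ 63.049.

63.05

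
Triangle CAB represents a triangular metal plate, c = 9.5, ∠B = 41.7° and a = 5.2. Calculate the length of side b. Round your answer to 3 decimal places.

6.597

By the law of cosines, b² = c² + a² − 2·c·a·cos B = 43.522, so b ≈ 6.5971.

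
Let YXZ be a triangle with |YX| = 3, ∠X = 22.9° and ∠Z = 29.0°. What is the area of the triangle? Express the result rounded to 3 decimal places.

The third angle is ∠Y = 180° − ∠X − ∠Z = 128.10°.
Law of sines: |XZ| = |YX|·sin Y/sin Z ≈ 4.8696.
Law of sines: |ZY| = |YX|·sin X/sin Z ≈ 2.4079.
Area = ½·|YX|·|XZ|·sin X ≈ 2.8423.

2.842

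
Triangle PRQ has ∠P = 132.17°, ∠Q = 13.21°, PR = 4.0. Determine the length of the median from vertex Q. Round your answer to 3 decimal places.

m_Q ≈ 11.384

The third angle is ∠R = 180° − ∠Q − ∠P = 34.62°.
Law of sines: RQ = PR·sin P/sin Q ≈ 12.973.
Law of sines: QP = PR·sin R/sin Q ≈ 9.9445.
Median from Q: ½√(2·RQ² + 2·QP² − PR²) ≈ 11.384.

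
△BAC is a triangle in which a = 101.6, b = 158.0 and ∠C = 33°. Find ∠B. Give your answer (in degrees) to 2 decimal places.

By the law of cosines, c² = b² + a² − 2·b·a·cos C = 8360.5, so c ≈ 91.436.
Law of cosines again: cos B = (a² + c² − b²)/(2·a·c) ≈ -0.33805, so ∠B ≈ 109.76°.

∠B ≈ 109.76°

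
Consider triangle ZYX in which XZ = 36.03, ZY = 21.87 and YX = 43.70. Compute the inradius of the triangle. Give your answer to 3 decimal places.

Semiperimeter s = (43.7 + 36.03 + 21.87)/2 = 50.8.
Heron's formula: area = √(50.8·7.1·14.77·28.93) ≈ 392.58.
Inradius = area/s = 392.58/50.8 ≈ 7.7279.

7.728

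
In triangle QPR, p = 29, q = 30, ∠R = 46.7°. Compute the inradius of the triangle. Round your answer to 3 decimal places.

7.684

By the law of cosines, r² = q² + p² − 2·q·p·cos R = 547.68, so r ≈ 23.402.
Area = ½·q·p·sin R ≈ 316.58.
Semiperimeter s = (30+29+23.402)/2 = 41.201.
Inradius = area/s = 316.58/41.201 ≈ 7.6838.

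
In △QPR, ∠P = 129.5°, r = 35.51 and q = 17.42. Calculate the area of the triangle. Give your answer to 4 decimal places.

Area = ½·r·q·sin P ≈ 238.66.

area ≈ 238.6574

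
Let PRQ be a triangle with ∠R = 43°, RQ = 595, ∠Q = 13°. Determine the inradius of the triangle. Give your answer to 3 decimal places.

r ≈ 52.583

The third angle is ∠P = 180° − ∠R − ∠Q = 124.00°.
Law of sines: QP = RQ·sin R/sin P ≈ 489.47.
Law of sines: PR = RQ·sin Q/sin P ≈ 161.45.
Area = ½·RQ·QP·sin Q ≈ 32757.
Semiperimeter s = (595+489.47+161.45)/2 = 622.96.
Inradius = area/s = 32757/622.96 ≈ 52.583.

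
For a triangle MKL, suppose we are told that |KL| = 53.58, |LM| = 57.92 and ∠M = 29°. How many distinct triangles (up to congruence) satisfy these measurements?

2

|LM|·sin M = 57.92·sin(29°) ≈ 28.08.
Since |LM| sin M < |KL| < |LM| (28.08 < 53.58 < 57.92), two triangles exist.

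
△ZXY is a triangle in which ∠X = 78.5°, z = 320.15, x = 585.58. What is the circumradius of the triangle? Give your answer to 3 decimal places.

Law of sines: sin Z = z·sin X/x ≈ 0.53575.
Since x ≥ z, only the acute value applies: ∠Z ≈ 32.39°.
Then ∠Y = 180° − ∠X − ∠Z ≈ 69.11°.
Law of sines gives y = x·sin Y/sin X ≈ 558.28.
Circumradius = x/(2 sin X) ≈ 298.79.

R ≈ 298.788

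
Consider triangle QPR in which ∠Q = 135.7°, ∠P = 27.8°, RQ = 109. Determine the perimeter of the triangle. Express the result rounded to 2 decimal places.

perimeter ≈ 338.61

The third angle is ∠R = 180° − ∠Q − ∠P = 16.50°.
Law of sines: PR = RQ·sin Q/sin P ≈ 163.23.
Law of sines: QP = RQ·sin R/sin P ≈ 66.378.
Semiperimeter s = (163.23+109+66.378)/2 = 169.3.
Perimeter = 163.23 + 109 + 66.378 = 338.61.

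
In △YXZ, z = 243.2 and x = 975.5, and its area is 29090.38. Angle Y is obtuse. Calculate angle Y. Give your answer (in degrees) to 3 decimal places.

∠Y ≈ 165.804°

From area = ½·x·z·sin Y, we get sin Y = 2·area/(x·z) ≈ 0.24524.
Taking the obtuse solution, ∠Y ≈ 165.80°.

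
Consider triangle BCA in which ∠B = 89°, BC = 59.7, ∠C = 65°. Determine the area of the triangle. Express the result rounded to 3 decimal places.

The third angle is ∠A = 180° − ∠B − ∠C = 26.00°.
Law of sines: CA = BC·sin B/sin A ≈ 136.17.
Law of sines: AB = BC·sin C/sin A ≈ 123.43.
Area = ½·BC·CA·sin C ≈ 3683.7.

area ≈ 3683.717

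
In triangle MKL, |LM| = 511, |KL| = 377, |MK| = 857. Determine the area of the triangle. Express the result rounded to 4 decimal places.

Semiperimeter s = (377 + 511 + 857)/2 = 872.5.
Heron's formula: area = √(872.5·495.5·361.5·15.5) ≈ 49218.

49218.0663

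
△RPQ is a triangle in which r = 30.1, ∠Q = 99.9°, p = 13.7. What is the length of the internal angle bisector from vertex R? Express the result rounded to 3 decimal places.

By the law of cosines, q² = r² + p² − 2·r·p·cos Q = 1235.5, so q ≈ 35.15.
Law of cosines again: cos R = (p² + q² − r²)/(2·p·q) ≈ 0.53699, so ∠R ≈ 57.52°.
The bisector from R has length 2·p·q·cos(∠R/2)/(p+q) ≈ 17.283.

t_R ≈ 17.283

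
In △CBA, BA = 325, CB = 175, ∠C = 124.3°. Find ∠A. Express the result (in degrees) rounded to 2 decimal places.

∠A ≈ 26.41°

Law of sines: sin A = CB·sin C/BA ≈ 0.44482.
Since BA ≥ CB, only the acute value applies: ∠A ≈ 26.41°.
Then ∠B = 180° − ∠C − ∠A ≈ 29.29°.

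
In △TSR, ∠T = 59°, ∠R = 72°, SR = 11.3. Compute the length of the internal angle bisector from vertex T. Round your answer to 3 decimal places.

9.656

The third angle is ∠S = 180° − ∠R − ∠T = 49.00°.
Law of sines: RT = SR·sin S/sin T ≈ 9.9493.
Law of sines: TS = SR·sin R/sin T ≈ 12.538.
The bisector from T has length 2·RT·TS·cos(∠T/2)/(RT+TS) ≈ 9.6562.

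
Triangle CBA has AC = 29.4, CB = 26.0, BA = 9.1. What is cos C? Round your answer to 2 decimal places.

0.95

By the law of cosines, cos C = (AC² + CB² − BA²) / (2·AC·CB) ≈ 0.95339, so ∠C ≈ 17.56°.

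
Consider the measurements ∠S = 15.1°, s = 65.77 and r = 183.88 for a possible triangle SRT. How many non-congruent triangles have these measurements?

2

r·sin S = 183.88·sin(15.1°) ≈ 47.9.
Since r sin S < s < r (47.9 < 65.77 < 183.88), two triangles exist.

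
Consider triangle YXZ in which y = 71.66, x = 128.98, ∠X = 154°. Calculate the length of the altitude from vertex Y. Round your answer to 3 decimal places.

h_Y ≈ 26.604

Law of sines: sin Y = y·sin X/x ≈ 0.24355.
Since x ≥ y, only the acute value applies: ∠Y ≈ 14.10°.
Then ∠Z = 180° − ∠X − ∠Y ≈ 11.90°.
Law of sines gives z = x·sin Z/sin X ≈ 60.688.
Area = ½·x·y·sin Z ≈ 953.22.
The altitude from Y has length 2·area/y ≈ 26.604.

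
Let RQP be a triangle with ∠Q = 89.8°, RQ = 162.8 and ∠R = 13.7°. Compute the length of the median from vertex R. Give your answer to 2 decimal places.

The third angle is ∠P = 180° − ∠R − ∠Q = 76.50°.
Law of sines: QP = RQ·sin R/sin P ≈ 39.653.
Law of sines: PR = RQ·sin Q/sin P ≈ 167.42.
Median from R: ½√(2·PR² + 2·RQ² − QP²) ≈ 163.93.

m_R ≈ 163.93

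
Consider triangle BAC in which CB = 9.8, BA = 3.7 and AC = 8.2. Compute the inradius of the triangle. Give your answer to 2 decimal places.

Semiperimeter s = (8.2 + 9.8 + 3.7)/2 = 10.85.
Heron's formula: area = √(10.85·2.65·1.05·7.15) ≈ 14.692.
Inradius = area/s = 14.692/10.85 ≈ 1.3541.

1.35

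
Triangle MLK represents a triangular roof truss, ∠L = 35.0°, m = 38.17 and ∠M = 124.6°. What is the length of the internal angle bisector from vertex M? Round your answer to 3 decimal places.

The third angle is ∠K = 180° − ∠M − ∠L = 20.40°.
Law of sines: l = m·sin L/sin M ≈ 26.598.
Law of sines: k = m·sin K/sin M ≈ 16.164.
The bisector from M has length 2·l·k·cos(∠M/2)/(l+k) ≈ 9.3469.

t_M ≈ 9.347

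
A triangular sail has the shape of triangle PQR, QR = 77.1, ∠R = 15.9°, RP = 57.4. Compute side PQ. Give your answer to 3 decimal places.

By the law of cosines, PQ² = QR² + RP² − 2·QR·RP·cos R = 726.72, so PQ ≈ 26.958.

26.958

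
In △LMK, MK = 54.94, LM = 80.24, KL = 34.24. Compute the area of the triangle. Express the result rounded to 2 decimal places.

754.27

Semiperimeter s = (54.94 + 34.24 + 80.24)/2 = 84.71.
Heron's formula: area = √(84.71·29.77·50.47·4.47) ≈ 754.27.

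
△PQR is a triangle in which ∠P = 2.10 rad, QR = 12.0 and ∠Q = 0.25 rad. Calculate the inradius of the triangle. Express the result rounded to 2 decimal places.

The third angle is ∠R = π − ∠P − ∠Q = 0.792 rad.
Law of sines: RP = QR·sin Q/sin P ≈ 3.4393.
Law of sines: PQ = QR·sin R/sin P ≈ 9.8906.
Area = ½·QR·RP·sin R ≈ 14.682.
Semiperimeter s = (12+3.4393+9.8906)/2 = 12.665.
Inradius = area/s = 14.682/12.665 ≈ 1.1593.

1.16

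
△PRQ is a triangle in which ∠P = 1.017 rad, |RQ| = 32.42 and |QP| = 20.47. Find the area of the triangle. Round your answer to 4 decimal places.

Law of sines: sin R = |QP|·sin P/|RQ| ≈ 0.53703.
Since |RQ| ≥ |QP|, only the acute value applies: ∠R ≈ 0.567 rad.
Then ∠Q = π − ∠P − ∠R ≈ 1.558 rad.
Law of sines gives |PR| = |RQ|·sin Q/sin P ≈ 38.114.
Area = ½·|RQ|·|QP|·sin Q ≈ 331.79.

area ≈ 331.7902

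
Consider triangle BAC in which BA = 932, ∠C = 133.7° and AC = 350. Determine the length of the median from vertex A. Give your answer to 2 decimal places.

Law of sines: sin B = AC·sin C/BA ≈ 0.27150.
Since BA ≥ AC, only the acute value applies: ∠B ≈ 15.75°.
Then ∠A = 180° − ∠C − ∠B ≈ 30.55°.
Law of sines gives CB = BA·sin A/sin C ≈ 655.18.
Median from A: ½√(2·BA² + 2·AC² − CB²) ≈ 623.09.

623.09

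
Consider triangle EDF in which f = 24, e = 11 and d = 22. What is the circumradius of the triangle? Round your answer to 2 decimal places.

By the law of cosines, cos E = (d² + f² − e²) / (2·d·f) ≈ 0.88920, so ∠E ≈ 27.23°.
Circumradius = e/(2 sin E) ≈ 12.022.

12.02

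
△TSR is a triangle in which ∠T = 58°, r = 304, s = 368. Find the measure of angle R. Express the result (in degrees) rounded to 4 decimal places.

By the law of cosines, t² = s² + r² − 2·s·r·cos T = 1.0927e+05, so t ≈ 330.57.
Law of cosines again: cos R = (t² + s² − r²)/(2·t·s) ≈ 0.62591, so ∠R ≈ 51.25°.

51.2510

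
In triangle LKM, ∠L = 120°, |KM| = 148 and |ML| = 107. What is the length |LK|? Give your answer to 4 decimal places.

61.9004

Law of sines: sin K = |ML|·sin L/|KM| ≈ 0.62611.
Since |KM| ≥ |ML|, only the acute value applies: ∠K ≈ 38.76°.
Then ∠M = 180° − ∠L − ∠K ≈ 21.24°.
Law of sines gives |LK| = |KM|·sin M/sin L ≈ 61.9.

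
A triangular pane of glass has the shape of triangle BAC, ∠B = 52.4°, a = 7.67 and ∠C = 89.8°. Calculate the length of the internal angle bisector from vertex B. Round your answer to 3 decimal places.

The third angle is ∠A = 180° − ∠C − ∠B = 37.80°.
Law of sines: b = a·sin B/sin A ≈ 9.9148.
Law of sines: c = a·sin C/sin A ≈ 12.514.
The bisector from B has length 2·a·c·cos(∠B/2)/(a+c) ≈ 8.5336.

t_B ≈ 8.534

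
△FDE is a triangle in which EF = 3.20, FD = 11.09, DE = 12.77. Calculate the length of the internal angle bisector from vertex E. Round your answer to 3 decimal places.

By the law of cosines, cos E = (DE² + EF² − FD²) / (2·DE·EF) ≈ 0.61576, so ∠E ≈ 0.907 rad.
The bisector from E has length 2·DE·EF·cos(∠E/2)/(DE+EF) ≈ 4.5998.

4.600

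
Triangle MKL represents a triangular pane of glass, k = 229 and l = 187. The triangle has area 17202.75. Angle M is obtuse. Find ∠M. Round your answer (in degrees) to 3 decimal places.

126.541

From area = ½·k·l·sin M, we get sin M = 2·area/(k·l) ≈ 0.80344.
Taking the obtuse solution, ∠M ≈ 126.54°.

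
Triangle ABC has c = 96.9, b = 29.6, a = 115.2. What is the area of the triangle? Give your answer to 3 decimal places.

Semiperimeter s = (115.2 + 29.6 + 96.9)/2 = 120.85.
Heron's formula: area = √(120.85·5.65·91.25·23.95) ≈ 1221.6.

1221.565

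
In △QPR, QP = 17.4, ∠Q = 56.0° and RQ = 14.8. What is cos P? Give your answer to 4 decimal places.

By the law of cosines, PR² = RQ² + QP² − 2·RQ·QP·cos Q = 233.79, so PR ≈ 15.29.
Law of cosines again: cos P = (QP² + PR² − RQ²)/(2·QP·PR) ≈ 0.59671, so ∠P ≈ 53.37°.

0.5967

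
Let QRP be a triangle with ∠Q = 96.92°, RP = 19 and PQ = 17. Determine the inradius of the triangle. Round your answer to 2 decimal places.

2.64

Law of sines: sin R = PQ·sin Q/RP ≈ 0.88822.
Since RP ≥ PQ, only the acute value applies: ∠R ≈ 62.65°.
Then ∠P = 180° − ∠Q − ∠R ≈ 20.43°.
Law of sines gives QR = RP·sin P/sin Q ≈ 6.6808.
Area = ½·RP·PQ·sin P ≈ 56.373.
Semiperimeter s = (19+17+6.6808)/2 = 21.34.
Inradius = area/s = 56.373/21.34 ≈ 2.6416.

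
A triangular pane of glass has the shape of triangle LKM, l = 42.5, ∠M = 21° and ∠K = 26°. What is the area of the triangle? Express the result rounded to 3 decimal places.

The third angle is ∠L = 180° − ∠K − ∠M = 133.00°.
Law of sines: k = l·sin K/sin L ≈ 25.474.
Law of sines: m = l·sin M/sin L ≈ 20.825.
Area = ½·l·k·sin M ≈ 194.

area ≈ 193.995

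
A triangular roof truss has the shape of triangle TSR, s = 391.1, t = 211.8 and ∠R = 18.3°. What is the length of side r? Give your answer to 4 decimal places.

By the law of cosines, r² = t² + s² − 2·t·s·cos R = 40527, so r ≈ 201.31.

201.3136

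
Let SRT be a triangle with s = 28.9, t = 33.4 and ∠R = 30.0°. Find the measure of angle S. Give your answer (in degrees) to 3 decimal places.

59.913

By the law of cosines, r² = t² + s² − 2·t·s·cos R = 278.89, so r ≈ 16.7.
Law of cosines again: cos S = (r² + t² − s²)/(2·r·t) ≈ 0.50131, so ∠S ≈ 59.91°.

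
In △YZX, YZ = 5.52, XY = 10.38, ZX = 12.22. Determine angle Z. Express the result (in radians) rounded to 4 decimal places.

1.0074

By the law of cosines, cos Z = (YZ² + ZX² − XY²) / (2·YZ·ZX) ≈ 0.53410, so ∠Z ≈ 1.007 rad.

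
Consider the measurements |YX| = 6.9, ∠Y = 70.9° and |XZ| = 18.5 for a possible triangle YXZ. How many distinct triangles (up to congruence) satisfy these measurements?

1

|YX|·sin Y = 6.9·sin(70.9°) ≈ 6.52.
Since |XZ| ≥ |YX|, exactly one triangle exists.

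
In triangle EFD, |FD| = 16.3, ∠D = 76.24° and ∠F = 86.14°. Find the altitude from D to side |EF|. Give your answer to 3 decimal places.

h_D ≈ 16.263

The third angle is ∠E = 180° − ∠F − ∠D = 17.62°.
Law of sines: |DE| = |FD|·sin F/sin E ≈ 53.726.
Law of sines: |EF| = |FD|·sin D/sin E ≈ 52.303.
Area = ½·|FD|·|DE|·sin D ≈ 425.3.
The altitude from D has length 2·area/|EF| ≈ 16.263.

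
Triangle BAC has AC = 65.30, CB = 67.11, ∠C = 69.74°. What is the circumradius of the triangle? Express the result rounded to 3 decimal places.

R ≈ 40.354

By the law of cosines, BA² = AC² + CB² − 2·AC·CB·cos C = 5732.8, so BA ≈ 75.716.
Area = ½·AC·CB·sin C ≈ 2055.6.
Circumradius = BA/(2 sin C) ≈ 40.354.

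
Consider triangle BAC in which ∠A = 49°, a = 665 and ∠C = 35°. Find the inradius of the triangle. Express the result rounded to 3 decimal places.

The third angle is ∠B = 180° − ∠A − ∠C = 96.00°.
Law of sines: b = a·sin B/sin A ≈ 876.31.
Law of sines: c = a·sin C/sin A ≈ 505.4.
Area = ½·a·b·sin C ≈ 1.6712e+05.
Semiperimeter s = (876.31+665+505.4)/2 = 1023.4.
Inradius = area/s = 1.6712e+05/1023.4 ≈ 163.31.

163.310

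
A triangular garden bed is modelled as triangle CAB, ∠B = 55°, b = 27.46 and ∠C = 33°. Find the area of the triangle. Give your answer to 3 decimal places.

250.525

The third angle is ∠A = 180° − ∠B − ∠C = 92.00°.
Law of sines: c = b·sin C/sin B ≈ 18.258.
Law of sines: a = b·sin A/sin B ≈ 33.502.
Area = ½·b·c·sin A ≈ 250.52.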